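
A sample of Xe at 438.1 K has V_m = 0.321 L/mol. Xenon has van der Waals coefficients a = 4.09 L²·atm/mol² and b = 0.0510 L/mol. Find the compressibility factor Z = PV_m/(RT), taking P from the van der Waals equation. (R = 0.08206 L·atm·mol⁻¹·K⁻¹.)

P = RT/(V_m − b) − a/V_m² = (0.08206)(438.1)/(0.321 − 0.0510) − 4.09/(0.321)²
  = 35.950/0.27000 − 39.693 = 133.15 − 39.693 = 93.46 atm
Z = PV_m/(RT) = (93.46)(0.321)/((0.08206)(438.1)) = 30.001/35.950 = 0.8345

Z ≈ 0.8345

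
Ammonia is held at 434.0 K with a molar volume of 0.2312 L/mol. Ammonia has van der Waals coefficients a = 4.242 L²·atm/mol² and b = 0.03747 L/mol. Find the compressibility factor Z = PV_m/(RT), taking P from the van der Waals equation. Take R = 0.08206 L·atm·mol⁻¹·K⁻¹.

Z ≈ 0.6782

P = RT/(V_m − b) − a/V_m² = (0.08206)(434.0)/(0.2312 − 0.03747) − 4.242/(0.2312)²
  = 35.614/0.19373 − 79.359 = 183.83 − 79.359 = 104.47 atm
Z = PV_m/(RT) = (104.47)(0.2312)/((0.08206)(434.0)) = 24.153/35.614 = 0.6782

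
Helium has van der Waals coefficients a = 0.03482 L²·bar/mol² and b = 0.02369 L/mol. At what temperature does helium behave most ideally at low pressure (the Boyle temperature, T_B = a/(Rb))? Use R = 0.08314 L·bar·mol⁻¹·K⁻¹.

T_B ≈ 17.68 K

For a van der Waals gas the second virial coefficient B₂ = b − a/(RT) vanishes at T_B = a/(Rb).
T_B = 0.03482/(0.08314×0.02369) = 0.03482/0.0019696 = 17.68 K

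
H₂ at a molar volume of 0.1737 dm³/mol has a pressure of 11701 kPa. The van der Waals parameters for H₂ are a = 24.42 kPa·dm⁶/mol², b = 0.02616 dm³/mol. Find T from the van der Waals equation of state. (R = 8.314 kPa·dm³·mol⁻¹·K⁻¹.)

T = (P + a/V_m²)(V_m − b)/R
P + a/V_m² = 11701 + 24.42/(0.1737)² = 12510 kPa
V_m − b = 0.1737 − 0.02616 = 0.14754 dm³/mol
T = (12510)(0.14754)/8.314 = 222.0 K

T ≈ 222.0 K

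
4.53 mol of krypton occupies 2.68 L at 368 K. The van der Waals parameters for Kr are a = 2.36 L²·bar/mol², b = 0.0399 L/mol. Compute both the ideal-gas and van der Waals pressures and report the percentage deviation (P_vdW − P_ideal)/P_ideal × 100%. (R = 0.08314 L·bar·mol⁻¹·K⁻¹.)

-5.81 %

Ideal: P_ideal = nRT/V = (4.53)(0.08314)(368)/2.68 = 51.7156 bar
vdW: P = nRT/(V − nb) − a n²/V² = 138.598/2.49925 − 48.4293/7.18240 = 55.4558 − 6.74277 = 48.7130 bar
% deviation = (48.7130 − 51.7156)/51.7156 × 100% = -5.81%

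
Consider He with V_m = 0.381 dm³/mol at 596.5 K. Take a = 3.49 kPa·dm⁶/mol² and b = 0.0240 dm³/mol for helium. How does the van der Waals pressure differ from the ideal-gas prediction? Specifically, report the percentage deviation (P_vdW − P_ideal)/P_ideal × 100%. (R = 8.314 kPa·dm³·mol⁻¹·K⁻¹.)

Ideal: P_ideal = RT/V_m = (8.314)(596.5)/0.381 = 13016.5 kPa
vdW: P = RT/(V_m − b) − a/V_m² = 4959.30/0.357000 − 3.49/0.145161 = 13891.6 − 24.0423 = 13867.6 kPa
% deviation = (13867.6 − 13016.5)/13016.5 × 100% = 6.54%

6.54 %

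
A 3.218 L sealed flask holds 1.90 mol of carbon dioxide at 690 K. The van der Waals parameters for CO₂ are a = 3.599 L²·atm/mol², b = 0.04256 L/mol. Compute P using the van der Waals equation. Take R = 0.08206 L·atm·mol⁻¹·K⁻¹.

P ≈ 33.04 atm

P = nRT/(V − nb) − a n²/V²
nRT/(V − nb) = (1.90)(0.08206)(690)/(3.218 − 1.90×0.04256) = 107.58/3.1371 = 34.293 atm
a n²/V² = (3.599)(1.90)²/(3.218)² = 1.2546 atm
P = 34.293 − 1.2546 = 33.04 atm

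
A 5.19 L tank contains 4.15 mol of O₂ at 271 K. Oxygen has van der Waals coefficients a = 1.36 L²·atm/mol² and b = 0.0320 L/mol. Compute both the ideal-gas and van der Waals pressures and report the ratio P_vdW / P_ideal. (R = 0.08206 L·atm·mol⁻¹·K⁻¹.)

Ideal: P_ideal = nRT/V = (4.15)(0.08206)(271)/5.19 = 17.7820 atm
vdW: P = nRT/(V − nb) − a n²/V² = 92.2888/5.05720 − 23.4226/26.9361 = 18.2490 − 0.869562 = 17.3794 atm
Ratio = 17.3794/17.7820 = 0.9774

P_vdW / P_ideal ≈ 0.9774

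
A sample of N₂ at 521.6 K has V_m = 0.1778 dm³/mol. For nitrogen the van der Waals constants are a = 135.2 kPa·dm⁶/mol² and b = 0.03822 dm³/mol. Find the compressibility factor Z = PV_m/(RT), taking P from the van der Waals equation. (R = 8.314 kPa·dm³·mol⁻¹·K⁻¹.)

P = RT/(V_m − b) − a/V_m² = (8.314)(521.6)/(0.1778 − 0.03822) − 135.2/(0.1778)²
  = 4336.6/0.13958 − 4276.7 = 31069 − 4276.7 = 26792 kPa
Z = PV_m/(RT) = (26792)(0.1778)/((8.314)(521.6)) = 4763.6/4336.6 = 1.098

Z ≈ 1.098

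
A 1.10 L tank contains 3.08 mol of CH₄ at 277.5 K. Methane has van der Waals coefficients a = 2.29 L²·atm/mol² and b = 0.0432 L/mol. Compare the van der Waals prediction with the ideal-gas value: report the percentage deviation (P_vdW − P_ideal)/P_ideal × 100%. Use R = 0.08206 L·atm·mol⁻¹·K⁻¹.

Ideal: P_ideal = nRT/V = (3.08)(0.08206)(277.5)/1.10 = 63.7606 atm
vdW: P = nRT/(V − nb) − a n²/V² = 70.1367/0.966944 − 21.7239/1.21000 = 72.5344 − 17.9536 = 54.5808 atm
% deviation = (54.5808 − 63.7606)/63.7606 × 100% = -14.40%

-14.40 %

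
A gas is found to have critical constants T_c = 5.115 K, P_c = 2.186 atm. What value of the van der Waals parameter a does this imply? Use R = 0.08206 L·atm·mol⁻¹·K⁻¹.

From T_c = 8a/(27Rb) and P_c = a/(27b²): a = 27 R² T_c²/(64 P_c).
a = 27×(0.08206)²×(5.115)²/(64×2.186) = 4.7568/139.90 = 0.03400 L²·atm/mol²

a ≈ 0.03400 L²·atm/mol²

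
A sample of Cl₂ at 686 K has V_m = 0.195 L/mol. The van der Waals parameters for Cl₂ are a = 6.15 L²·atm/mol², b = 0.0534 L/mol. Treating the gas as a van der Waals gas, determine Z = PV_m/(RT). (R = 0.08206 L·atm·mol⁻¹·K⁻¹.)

Z ≈ 0.8169

P = RT/(V_m − b) − a/V_m² = (0.08206)(686)/(0.195 − 0.0534) − 6.15/(0.195)²
  = 56.293/0.14160 − 161.74 = 397.55 − 161.74 = 235.81 atm
Z = PV_m/(RT) = (235.81)(0.195)/((0.08206)(686)) = 45.983/56.293 = 0.8169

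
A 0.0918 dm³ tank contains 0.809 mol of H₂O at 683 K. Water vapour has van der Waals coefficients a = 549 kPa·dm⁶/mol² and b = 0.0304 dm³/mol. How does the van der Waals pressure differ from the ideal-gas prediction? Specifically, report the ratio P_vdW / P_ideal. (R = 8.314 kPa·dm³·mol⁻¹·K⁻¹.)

Ideal: P_ideal = nRT/V = (0.809)(8.314)(683)/0.0918 = 50042.2 kPa
vdW: P = nRT/(V − nb) − a n²/V² = 4593.88/0.0672064 − 359.310/0.00842724 = 68354.8 − 42636.7 = 25718.1 kPa
Ratio = 25718.1/50042.2 = 0.5139

P_vdW / P_ideal ≈ 0.5139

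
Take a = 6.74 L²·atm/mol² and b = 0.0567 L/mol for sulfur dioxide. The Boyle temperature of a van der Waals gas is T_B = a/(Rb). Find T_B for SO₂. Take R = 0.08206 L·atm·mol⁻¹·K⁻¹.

For a van der Waals gas the second virial coefficient B₂ = b − a/(RT) vanishes at T_B = a/(Rb).
T_B = 6.74/(0.08206×0.0567) = 6.74/0.0046528 = 1449 K

T_B ≈ 1449 K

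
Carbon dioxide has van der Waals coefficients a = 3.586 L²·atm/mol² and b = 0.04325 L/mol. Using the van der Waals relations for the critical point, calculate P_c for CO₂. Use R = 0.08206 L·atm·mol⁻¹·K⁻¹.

P_c ≈ 71.00 atm

For a van der Waals gas, P_c = a/(27b²).
P_c = 3.586/(27×(0.04325)²) = 3.586/0.050505 = 71.00 atm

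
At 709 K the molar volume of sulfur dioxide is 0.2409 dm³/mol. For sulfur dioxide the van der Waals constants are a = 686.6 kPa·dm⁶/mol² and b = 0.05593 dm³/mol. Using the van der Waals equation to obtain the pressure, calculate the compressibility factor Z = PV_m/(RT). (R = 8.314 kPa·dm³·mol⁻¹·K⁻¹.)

Z ≈ 0.8189

P = RT/(V_m − b) − a/V_m² = (8.314)(709)/(0.2409 − 0.05593) − 686.6/(0.2409)²
  = 5894.6/0.18497 − 11831 = 31868 − 11831 = 20037 kPa
Z = PV_m/(RT) = (20037)(0.2409)/((8.314)(709)) = 4826.9/5894.6 = 0.8189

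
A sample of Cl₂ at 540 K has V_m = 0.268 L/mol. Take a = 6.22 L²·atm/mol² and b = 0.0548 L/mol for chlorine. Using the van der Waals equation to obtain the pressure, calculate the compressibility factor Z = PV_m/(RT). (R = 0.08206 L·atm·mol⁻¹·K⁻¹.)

Z ≈ 0.7333

P = RT/(V_m − b) − a/V_m² = (0.08206)(540)/(0.268 − 0.0548) − 6.22/(0.268)²
  = 44.312/0.21320 − 86.601 = 207.84 − 86.601 = 121.24 atm
Z = PV_m/(RT) = (121.24)(0.268)/((0.08206)(540)) = 32.492/44.312 = 0.7333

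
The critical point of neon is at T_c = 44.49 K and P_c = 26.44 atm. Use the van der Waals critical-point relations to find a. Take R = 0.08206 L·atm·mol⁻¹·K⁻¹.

a ≈ 0.2127 L²·atm/mol²

From T_c = 8a/(27Rb) and P_c = a/(27b²): a = 27 R² T_c²/(64 P_c).
a = 27×(0.08206)²×(44.49)²/(64×26.44) = 359.87/1692.2 = 0.2127 L²·atm/mol²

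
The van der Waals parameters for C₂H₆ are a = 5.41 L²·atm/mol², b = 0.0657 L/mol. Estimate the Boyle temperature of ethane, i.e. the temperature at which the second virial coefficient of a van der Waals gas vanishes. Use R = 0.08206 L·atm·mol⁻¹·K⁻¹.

T_B ≈ 1003 K

For a van der Waals gas the second virial coefficient B₂ = b − a/(RT) vanishes at T_B = a/(Rb).
T_B = 5.41/(0.08206×0.0657) = 5.41/0.0053913 = 1003 K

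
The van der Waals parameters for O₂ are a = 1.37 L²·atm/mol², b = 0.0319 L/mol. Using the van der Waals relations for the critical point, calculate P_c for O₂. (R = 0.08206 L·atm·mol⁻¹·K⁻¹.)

P_c ≈ 49.86 atm

For a van der Waals gas, P_c = a/(27b²).
P_c = 1.37/(27×(0.0319)²) = 1.37/0.027475 = 49.86 atm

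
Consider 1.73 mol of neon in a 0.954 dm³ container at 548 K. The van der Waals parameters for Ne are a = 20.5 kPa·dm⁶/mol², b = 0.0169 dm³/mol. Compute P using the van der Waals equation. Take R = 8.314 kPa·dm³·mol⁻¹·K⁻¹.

P = nRT/(V − nb) − a n²/V²
nRT/(V − nb) = (1.73)(8.314)(548)/(0.954 − 1.73×0.0169) = 7882.0/0.92476 = 8523.3 kPa
a n²/V² = (20.5)(1.73)²/(0.954)² = 67.414 kPa
P = 8523.3 − 67.414 = 8456 kPa

P ≈ 8456 kPa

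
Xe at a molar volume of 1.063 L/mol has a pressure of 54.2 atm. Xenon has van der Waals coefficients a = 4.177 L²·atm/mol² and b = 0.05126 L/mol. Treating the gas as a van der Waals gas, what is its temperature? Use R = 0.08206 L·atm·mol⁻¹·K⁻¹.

T = (P + a/V_m²)(V_m − b)/R
P + a/V_m² = 54.2 + 4.177/(1.063)² = 57.897 atm
V_m − b = 1.063 − 0.05126 = 1.0117 L/mol
T = (57.897)(1.0117)/0.08206 = 713.8 K

T ≈ 713.8 K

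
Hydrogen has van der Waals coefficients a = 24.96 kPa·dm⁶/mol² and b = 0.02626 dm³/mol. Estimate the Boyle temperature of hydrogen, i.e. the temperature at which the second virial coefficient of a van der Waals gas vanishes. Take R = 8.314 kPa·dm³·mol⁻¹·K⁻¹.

For a van der Waals gas the second virial coefficient B₂ = b − a/(RT) vanishes at T_B = a/(Rb).
T_B = 24.96/(8.314×0.02626) = 24.96/0.21833 = 114.3 K

T_B ≈ 114.3 K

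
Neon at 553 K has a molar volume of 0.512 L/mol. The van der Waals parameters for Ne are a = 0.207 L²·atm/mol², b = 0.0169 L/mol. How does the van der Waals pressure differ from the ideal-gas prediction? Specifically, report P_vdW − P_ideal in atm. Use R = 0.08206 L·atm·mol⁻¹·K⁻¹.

Ideal: P_ideal = RT/V_m = (0.08206)(553)/0.512 = 88.6312 atm
vdW: P = RT/(V_m − b) − a/V_m² = 45.3792/0.495100 − 0.207/0.262144 = 91.6566 − 0.789642 = 90.8670 atm
ΔP = 90.8670 − 88.6312 = 2.236 atm

ΔP ≈ 2.236 atm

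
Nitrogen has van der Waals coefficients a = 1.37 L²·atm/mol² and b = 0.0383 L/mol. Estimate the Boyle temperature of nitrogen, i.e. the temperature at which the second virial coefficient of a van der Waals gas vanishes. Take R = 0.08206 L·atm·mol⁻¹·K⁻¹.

T_B ≈ 435.9 K

For a van der Waals gas the second virial coefficient B₂ = b − a/(RT) vanishes at T_B = a/(Rb).
T_B = 1.37/(0.08206×0.0383) = 1.37/0.0031429 = 435.9 K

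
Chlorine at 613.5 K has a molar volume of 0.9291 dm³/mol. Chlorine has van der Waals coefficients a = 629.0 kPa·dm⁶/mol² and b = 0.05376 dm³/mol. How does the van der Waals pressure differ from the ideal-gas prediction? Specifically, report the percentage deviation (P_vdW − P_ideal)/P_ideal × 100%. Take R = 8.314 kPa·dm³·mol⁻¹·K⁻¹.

Ideal: P_ideal = RT/V_m = (8.314)(613.5)/0.9291 = 5489.87 kPa
vdW: P = RT/(V_m − b) − a/V_m² = 5100.64/0.875340 − 629.0/0.863227 = 5827.04 − 728.661 = 5098.38 kPa
% deviation = (5098.38 − 5489.87)/5489.87 × 100% = -7.13%

-7.13 %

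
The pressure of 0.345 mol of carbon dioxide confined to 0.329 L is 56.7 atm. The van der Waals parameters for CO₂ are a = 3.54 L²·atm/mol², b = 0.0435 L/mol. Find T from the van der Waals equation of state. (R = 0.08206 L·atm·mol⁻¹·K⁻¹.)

T ≈ 672.0 K

T = (P + a n²/V²)(V − nb)/(nR)
P + a n²/V² = 56.7 + (3.54)(0.345)²/(0.329)² = 60.593 atm
V − nb = 0.329 − (0.345)(0.0435) = 0.31399 L
T = (60.593)(0.31399)/((0.345)(0.08206)) = 672.0 K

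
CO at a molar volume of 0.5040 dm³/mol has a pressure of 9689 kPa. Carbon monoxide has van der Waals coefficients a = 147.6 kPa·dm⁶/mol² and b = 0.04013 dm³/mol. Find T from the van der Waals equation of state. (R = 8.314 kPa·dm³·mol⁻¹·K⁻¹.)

T ≈ 573.0 K

T = (P + a/V_m²)(V_m − b)/R
P + a/V_m² = 9689 + 147.6/(0.5040)² = 10270 kPa
V_m − b = 0.5040 − 0.04013 = 0.46387 dm³/mol
T = (10270)(0.46387)/8.314 = 573.0 K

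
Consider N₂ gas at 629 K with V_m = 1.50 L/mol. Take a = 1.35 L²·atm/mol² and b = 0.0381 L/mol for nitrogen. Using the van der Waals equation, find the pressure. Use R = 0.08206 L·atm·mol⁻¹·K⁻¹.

P ≈ 34.71 atm

P = RT/(V_m − b) − a/V_m²
RT/(V_m − b) = (0.08206)(629)/(1.50 − 0.0381) = 51.616/1.4619 = 35.307 atm
a/V_m² = 1.35/(1.50)² = 0.60000 atm
P = 35.307 − 0.60000 = 34.71 atm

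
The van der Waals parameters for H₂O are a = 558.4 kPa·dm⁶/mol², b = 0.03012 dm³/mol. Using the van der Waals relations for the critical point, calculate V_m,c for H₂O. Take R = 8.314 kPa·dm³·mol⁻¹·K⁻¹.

For a van der Waals gas, V_m,c = 3b.
V_m,c = 3×0.03012 = 0.09036 dm³/mol

V_m,c ≈ 0.09036 dm³/mol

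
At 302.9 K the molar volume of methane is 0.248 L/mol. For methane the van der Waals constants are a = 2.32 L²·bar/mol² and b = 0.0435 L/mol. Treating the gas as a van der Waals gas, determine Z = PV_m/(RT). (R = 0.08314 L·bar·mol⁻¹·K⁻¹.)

Z ≈ 0.8412

P = RT/(V_m − b) − a/V_m² = (0.08314)(302.9)/(0.248 − 0.0435) − 2.32/(0.248)²
  = 25.183/0.20450 − 37.721 = 123.14 − 37.721 = 85.42 bar
Z = PV_m/(RT) = (85.42)(0.248)/((0.08314)(302.9)) = 21.184/25.183 = 0.8412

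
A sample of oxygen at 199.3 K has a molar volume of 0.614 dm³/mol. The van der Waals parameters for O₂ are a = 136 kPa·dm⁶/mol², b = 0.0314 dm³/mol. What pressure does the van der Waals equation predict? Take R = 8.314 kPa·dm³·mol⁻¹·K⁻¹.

P = RT/(V_m − b) − a/V_m²
RT/(V_m − b) = (8.314)(199.3)/(0.614 − 0.0314) = 1657.0/0.58260 = 2844.1 kPa
a/V_m² = 136/(0.614)² = 360.75 kPa
P = 2844.1 − 360.75 = 2483 kPa

P ≈ 2483 kPa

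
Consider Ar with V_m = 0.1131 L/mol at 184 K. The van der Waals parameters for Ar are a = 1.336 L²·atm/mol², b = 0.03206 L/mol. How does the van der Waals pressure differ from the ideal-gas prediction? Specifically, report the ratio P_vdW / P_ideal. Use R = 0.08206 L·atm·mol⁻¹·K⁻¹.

Ideal: P_ideal = RT/V_m = (0.08206)(184)/0.1131 = 133.502 atm
vdW: P = RT/(V_m − b) − a/V_m² = 15.0990/0.0810400 − 1.336/0.0127916 = 186.315 − 104.444 = 81.871 atm
Ratio = 81.871/133.502 = 0.6133

P_vdW / P_ideal ≈ 0.6133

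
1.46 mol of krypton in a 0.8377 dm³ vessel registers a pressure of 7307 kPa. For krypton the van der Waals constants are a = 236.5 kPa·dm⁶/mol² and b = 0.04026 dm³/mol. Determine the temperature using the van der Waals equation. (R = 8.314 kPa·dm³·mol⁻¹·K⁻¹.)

T = (P + a n²/V²)(V − nb)/(nR)
P + a n²/V² = 7307 + (236.5)(1.46)²/(0.8377)² = 8025.4 kPa
V − nb = 0.8377 − (1.46)(0.04026) = 0.77892 dm³
T = (8025.4)(0.77892)/((1.46)(8.314)) = 515.0 K

T ≈ 515.0 K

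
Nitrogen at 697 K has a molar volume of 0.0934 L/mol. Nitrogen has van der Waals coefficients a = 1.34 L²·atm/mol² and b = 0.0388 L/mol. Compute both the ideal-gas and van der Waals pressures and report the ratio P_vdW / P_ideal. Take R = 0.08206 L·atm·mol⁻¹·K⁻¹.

Ideal: P_ideal = RT/V_m = (0.08206)(697)/0.0934 = 612.375 atm
vdW: P = RT/(V_m − b) − a/V_m² = 57.1958/0.0546000 − 1.34/0.00872356 = 1047.54 − 153.607 = 893.93 atm
Ratio = 893.93/612.375 = 1.460

P_vdW / P_ideal ≈ 1.460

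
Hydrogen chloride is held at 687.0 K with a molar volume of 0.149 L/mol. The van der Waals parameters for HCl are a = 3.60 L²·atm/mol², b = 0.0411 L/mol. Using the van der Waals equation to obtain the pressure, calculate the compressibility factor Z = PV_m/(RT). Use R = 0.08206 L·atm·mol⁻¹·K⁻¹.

Z ≈ 0.9523

P = RT/(V_m − b) − a/V_m² = (0.08206)(687.0)/(0.149 − 0.0411) − 3.60/(0.149)²
  = 56.375/0.10790 − 162.15 = 522.47 − 162.15 = 360.32 atm
Z = PV_m/(RT) = (360.32)(0.149)/((0.08206)(687.0)) = 53.688/56.375 = 0.9523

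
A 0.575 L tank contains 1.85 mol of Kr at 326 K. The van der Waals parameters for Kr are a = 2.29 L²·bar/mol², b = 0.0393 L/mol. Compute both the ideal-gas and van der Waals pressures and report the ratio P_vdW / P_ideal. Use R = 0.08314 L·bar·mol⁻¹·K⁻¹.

P_vdW / P_ideal ≈ 0.8729

Ideal: P_ideal = nRT/V = (1.85)(0.08314)(326)/0.575 = 87.2030 bar
vdW: P = nRT/(V − nb) − a n²/V² = 50.1417/0.502295 − 7.83753/0.330625 = 99.8252 − 23.7052 = 76.1200 bar
Ratio = 76.1200/87.2030 = 0.8729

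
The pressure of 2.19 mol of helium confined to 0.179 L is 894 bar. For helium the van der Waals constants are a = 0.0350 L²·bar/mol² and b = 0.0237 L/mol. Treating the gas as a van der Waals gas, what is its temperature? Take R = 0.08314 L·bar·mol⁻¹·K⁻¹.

T = (P + a n²/V²)(V − nb)/(nR)
P + a n²/V² = 894 + (0.0350)(2.19)²/(0.179)² = 899.24 bar
V − nb = 0.179 − (2.19)(0.0237) = 0.12710 L
T = (899.24)(0.12710)/((2.19)(0.08314)) = 627.7 K

T ≈ 627.7 K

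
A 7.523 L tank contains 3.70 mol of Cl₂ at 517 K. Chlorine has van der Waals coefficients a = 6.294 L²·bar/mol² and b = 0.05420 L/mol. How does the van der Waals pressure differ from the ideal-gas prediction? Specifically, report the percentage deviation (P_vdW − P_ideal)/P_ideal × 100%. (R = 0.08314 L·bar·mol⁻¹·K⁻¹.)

-4.46 %

Ideal: P_ideal = nRT/V = (3.70)(0.08314)(517)/7.523 = 21.1403 bar
vdW: P = nRT/(V − nb) − a n²/V² = 159.039/7.32246 − 86.1649/56.5955 = 21.7193 − 1.52247 = 20.1968 bar
% deviation = (20.1968 − 21.1403)/21.1403 × 100% = -4.46%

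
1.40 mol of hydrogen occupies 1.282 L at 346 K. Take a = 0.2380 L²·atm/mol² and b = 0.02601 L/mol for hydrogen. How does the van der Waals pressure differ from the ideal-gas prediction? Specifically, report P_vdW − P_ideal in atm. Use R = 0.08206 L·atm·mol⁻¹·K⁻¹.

Ideal: P_ideal = nRT/V = (1.40)(0.08206)(346)/1.282 = 31.0061 atm
vdW: P = nRT/(V − nb) − a n²/V² = 39.7499/1.24559 − 0.466480/1.64352 = 31.9125 − 0.283830 = 31.6287 atm
ΔP = 31.6287 − 31.0061 = 0.623 atm

ΔP ≈ 0.623 atm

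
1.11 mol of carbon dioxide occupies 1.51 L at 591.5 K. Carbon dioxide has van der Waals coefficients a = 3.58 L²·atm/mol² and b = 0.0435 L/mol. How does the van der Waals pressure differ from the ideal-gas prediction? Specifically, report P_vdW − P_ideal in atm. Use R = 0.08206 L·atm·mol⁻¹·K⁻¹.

ΔP ≈ -0.756 atm

Ideal: P_ideal = nRT/V = (1.11)(0.08206)(591.5)/1.51 = 35.6806 atm
vdW: P = nRT/(V − nb) − a n²/V² = 53.8777/1.46172 − 4.41092/2.28010 = 36.8591 − 1.93453 = 34.9246 atm
ΔP = 34.9246 − 35.6806 = -0.756 atm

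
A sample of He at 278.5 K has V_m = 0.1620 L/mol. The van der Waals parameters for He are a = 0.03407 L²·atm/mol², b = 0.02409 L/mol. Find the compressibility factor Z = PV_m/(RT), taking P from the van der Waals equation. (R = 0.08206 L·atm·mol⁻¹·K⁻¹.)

P = RT/(V_m − b) − a/V_m² = (0.08206)(278.5)/(0.1620 − 0.02409) − 0.03407/(0.1620)²
  = 22.854/0.13791 − 1.2982 = 165.72 − 1.2982 = 164.42 atm
Z = PV_m/(RT) = (164.42)(0.1620)/((0.08206)(278.5)) = 26.636/22.854 = 1.165

Z ≈ 1.165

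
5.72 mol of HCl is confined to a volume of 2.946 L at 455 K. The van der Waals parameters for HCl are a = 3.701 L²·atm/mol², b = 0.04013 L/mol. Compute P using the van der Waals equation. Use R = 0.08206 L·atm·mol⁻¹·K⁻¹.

P = nRT/(V − nb) − a n²/V²
nRT/(V − nb) = (5.72)(0.08206)(455)/(2.946 − 5.72×0.04013) = 213.57/2.7165 = 78.620 atm
a n²/V² = (3.701)(5.72)²/(2.946)² = 13.952 atm
P = 78.620 − 13.952 = 64.67 atm

P ≈ 64.67 atm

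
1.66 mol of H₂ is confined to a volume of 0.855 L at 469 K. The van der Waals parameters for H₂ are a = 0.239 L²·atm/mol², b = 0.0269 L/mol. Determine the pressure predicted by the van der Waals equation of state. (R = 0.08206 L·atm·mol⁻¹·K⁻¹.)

P = nRT/(V − nb) − a n²/V²
nRT/(V − nb) = (1.66)(0.08206)(469)/(0.855 − 1.66×0.0269) = 63.887/0.81035 = 78.839 atm
a n²/V² = (0.239)(1.66)²/(0.855)² = 0.90091 atm
P = 78.839 − 0.90091 = 77.94 atm

P ≈ 77.94 atm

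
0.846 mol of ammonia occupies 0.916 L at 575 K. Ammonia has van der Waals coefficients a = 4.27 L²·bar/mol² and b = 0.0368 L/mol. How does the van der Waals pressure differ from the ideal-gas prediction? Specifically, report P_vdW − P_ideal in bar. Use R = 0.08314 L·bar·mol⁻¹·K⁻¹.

Ideal: P_ideal = nRT/V = (0.846)(0.08314)(575)/0.916 = 44.1522 bar
vdW: P = nRT/(V − nb) − a n²/V² = 40.4435/0.884867 − 3.05611/0.839056 = 45.7057 − 3.64232 = 42.0634 bar
ΔP = 42.0634 − 44.1522 = -2.089 bar

ΔP ≈ -2.089 bar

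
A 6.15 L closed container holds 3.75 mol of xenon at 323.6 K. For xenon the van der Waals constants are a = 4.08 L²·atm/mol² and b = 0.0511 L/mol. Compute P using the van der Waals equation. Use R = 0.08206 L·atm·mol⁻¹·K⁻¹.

P = nRT/(V − nb) − a n²/V²
nRT/(V − nb) = (3.75)(0.08206)(323.6)/(6.15 − 3.75×0.0511) = 99.580/5.9584 = 16.713 atm
a n²/V² = (4.08)(3.75)²/(6.15)² = 1.5170 atm
P = 16.713 − 1.5170 = 15.20 atm

P ≈ 15.20 atm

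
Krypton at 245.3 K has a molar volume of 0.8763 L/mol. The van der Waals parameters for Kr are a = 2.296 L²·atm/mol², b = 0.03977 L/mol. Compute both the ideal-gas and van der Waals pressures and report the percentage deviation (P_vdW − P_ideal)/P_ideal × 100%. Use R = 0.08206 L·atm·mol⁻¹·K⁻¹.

Ideal: P_ideal = RT/V_m = (0.08206)(245.3)/0.8763 = 22.9708 atm
vdW: P = RT/(V_m − b) − a/V_m² = 20.1293/0.836530 − 2.296/0.767902 = 24.0629 − 2.98996 = 21.0729 atm
% deviation = (21.0729 − 22.9708)/22.9708 × 100% = -8.26%

-8.26 %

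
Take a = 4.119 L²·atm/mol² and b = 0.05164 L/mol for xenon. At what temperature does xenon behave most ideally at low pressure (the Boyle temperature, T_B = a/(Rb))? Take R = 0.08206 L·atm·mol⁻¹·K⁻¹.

T_B ≈ 972.0 K

For a van der Waals gas the second virial coefficient B₂ = b − a/(RT) vanishes at T_B = a/(Rb).
T_B = 4.119/(0.08206×0.05164) = 4.119/0.0042376 = 972.0 K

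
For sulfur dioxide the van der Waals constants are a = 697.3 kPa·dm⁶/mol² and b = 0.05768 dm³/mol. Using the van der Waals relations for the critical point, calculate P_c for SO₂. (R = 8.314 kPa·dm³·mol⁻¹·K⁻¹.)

For a van der Waals gas, P_c = a/(27b²).
P_c = 697.3/(27×(0.05768)²) = 697.3/0.089829 = 7763 kPa

P_c ≈ 7763 kPa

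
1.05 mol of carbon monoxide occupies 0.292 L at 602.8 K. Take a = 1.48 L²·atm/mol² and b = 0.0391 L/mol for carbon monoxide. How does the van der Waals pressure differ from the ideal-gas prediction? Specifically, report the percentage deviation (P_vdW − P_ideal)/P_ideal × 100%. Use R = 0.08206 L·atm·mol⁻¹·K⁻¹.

Ideal: P_ideal = nRT/V = (1.05)(0.08206)(602.8)/0.292 = 177.873 atm
vdW: P = nRT/(V − nb) − a n²/V² = 51.9391/0.250945 − 1.63170/0.0852640 = 206.974 − 19.1370 = 187.837 atm
% deviation = (187.837 − 177.873)/177.873 × 100% = 5.60%

5.60 %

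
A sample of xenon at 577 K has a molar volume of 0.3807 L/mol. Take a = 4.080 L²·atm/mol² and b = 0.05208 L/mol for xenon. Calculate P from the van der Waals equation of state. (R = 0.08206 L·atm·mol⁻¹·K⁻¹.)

P ≈ 115.9 atm

P = RT/(V_m − b) − a/V_m²
RT/(V_m − b) = (0.08206)(577)/(0.3807 − 0.05208) = 47.349/0.32862 = 144.08 atm
a/V_m² = 4.080/(0.3807)² = 28.151 atm
P = 144.08 − 28.151 = 115.9 atm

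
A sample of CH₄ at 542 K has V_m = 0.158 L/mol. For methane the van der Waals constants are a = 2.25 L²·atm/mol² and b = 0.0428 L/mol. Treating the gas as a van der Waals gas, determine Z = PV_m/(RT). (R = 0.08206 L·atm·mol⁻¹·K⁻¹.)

Z ≈ 1.051

P = RT/(V_m − b) − a/V_m² = (0.08206)(542)/(0.158 − 0.0428) − 2.25/(0.158)²
  = 44.477/0.11520 − 90.130 = 386.09 − 90.130 = 295.96 atm
Z = PV_m/(RT) = (295.96)(0.158)/((0.08206)(542)) = 46.762/44.477 = 1.051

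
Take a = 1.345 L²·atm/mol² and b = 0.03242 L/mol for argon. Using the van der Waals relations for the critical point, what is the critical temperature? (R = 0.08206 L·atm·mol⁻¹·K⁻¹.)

For a van der Waals gas, T_c = 8a/(27Rb).
T_c = 8×1.345/(27×0.08206×0.03242) = 10.760/0.071830 = 149.8 K

T_c ≈ 149.8 K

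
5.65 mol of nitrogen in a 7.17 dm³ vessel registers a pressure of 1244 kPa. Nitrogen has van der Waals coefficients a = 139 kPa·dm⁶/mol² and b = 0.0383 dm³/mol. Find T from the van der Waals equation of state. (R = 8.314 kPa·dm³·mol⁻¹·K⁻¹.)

T ≈ 196.9 K

T = (P + a n²/V²)(V − nb)/(nR)
P + a n²/V² = 1244 + (139)(5.65)²/(7.17)² = 1330.3 kPa
V − nb = 7.17 − (5.65)(0.0383) = 6.9536 dm³
T = (1330.3)(6.9536)/((5.65)(8.314)) = 196.9 K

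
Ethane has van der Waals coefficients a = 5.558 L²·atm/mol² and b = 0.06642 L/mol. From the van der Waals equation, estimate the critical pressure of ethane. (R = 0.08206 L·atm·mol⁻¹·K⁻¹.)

P_c ≈ 46.66 atm

For a van der Waals gas, P_c = a/(27b²).
P_c = 5.558/(27×(0.06642)²) = 5.558/0.11911 = 46.66 atm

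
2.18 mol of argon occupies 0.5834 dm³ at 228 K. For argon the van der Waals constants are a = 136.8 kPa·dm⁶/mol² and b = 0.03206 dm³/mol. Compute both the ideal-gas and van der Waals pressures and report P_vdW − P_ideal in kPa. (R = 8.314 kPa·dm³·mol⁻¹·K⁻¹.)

ΔP ≈ -946.1 kPa

Ideal: P_ideal = nRT/V = (2.18)(8.314)(228)/0.5834 = 7083.29 kPa
vdW: P = nRT/(V − nb) − a n²/V² = 4132.39/0.513509 − 650.128/0.340356 = 8047.36 − 1910.14 = 6137.22 kPa
ΔP = 6137.22 − 7083.29 = -946.1 kPa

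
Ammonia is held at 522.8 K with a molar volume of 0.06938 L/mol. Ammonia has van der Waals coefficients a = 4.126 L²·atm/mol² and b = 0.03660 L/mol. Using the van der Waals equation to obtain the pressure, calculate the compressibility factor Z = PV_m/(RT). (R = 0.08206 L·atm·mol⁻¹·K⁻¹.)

P = RT/(V_m − b) − a/V_m² = (0.08206)(522.8)/(0.06938 − 0.03660) − 4.126/(0.06938)²
  = 42.901/0.032780 − 857.16 = 1308.8 − 857.16 = 451.6 atm
Z = PV_m/(RT) = (451.6)(0.06938)/((0.08206)(522.8)) = 31.332/42.901 = 0.7303

Z ≈ 0.7303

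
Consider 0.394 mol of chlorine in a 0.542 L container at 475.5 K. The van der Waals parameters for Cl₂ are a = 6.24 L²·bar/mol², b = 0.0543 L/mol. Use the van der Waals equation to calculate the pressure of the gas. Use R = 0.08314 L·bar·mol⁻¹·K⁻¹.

P ≈ 26.62 bar

P = nRT/(V − nb) − a n²/V²
nRT/(V − nb) = (0.394)(0.08314)(475.5)/(0.542 − 0.394×0.0543) = 15.576/0.52061 = 29.919 bar
a n²/V² = (6.24)(0.394)²/(0.542)² = 3.2975 bar
P = 29.919 − 3.2975 = 26.62 bar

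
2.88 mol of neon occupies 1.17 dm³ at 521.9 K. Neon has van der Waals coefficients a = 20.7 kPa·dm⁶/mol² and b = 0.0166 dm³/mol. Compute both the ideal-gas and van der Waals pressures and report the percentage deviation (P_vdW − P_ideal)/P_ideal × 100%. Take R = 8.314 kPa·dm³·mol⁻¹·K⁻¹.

Ideal: P_ideal = nRT/V = (2.88)(8.314)(521.9)/1.17 = 10680.8 kPa
vdW: P = nRT/(V − nb) − a n²/V² = 12496.5/1.12219 − 171.694/1.36890 = 11135.8 − 125.425 = 11010.4 kPa
% deviation = (11010.4 − 10680.8)/10680.8 × 100% = 3.09%

3.09 %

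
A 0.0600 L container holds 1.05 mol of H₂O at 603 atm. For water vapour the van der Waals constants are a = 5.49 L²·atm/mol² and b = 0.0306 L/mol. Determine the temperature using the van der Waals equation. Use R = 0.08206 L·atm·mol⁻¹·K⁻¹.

T = (P + a n²/V²)(V − nb)/(nR)
P + a n²/V² = 603 + (5.49)(1.05)²/(0.0600)² = 2284.3 atm
V − nb = 0.0600 − (1.05)(0.0306) = 0.027870 L
T = (2284.3)(0.027870)/((1.05)(0.08206)) = 738.9 K

T ≈ 738.9 K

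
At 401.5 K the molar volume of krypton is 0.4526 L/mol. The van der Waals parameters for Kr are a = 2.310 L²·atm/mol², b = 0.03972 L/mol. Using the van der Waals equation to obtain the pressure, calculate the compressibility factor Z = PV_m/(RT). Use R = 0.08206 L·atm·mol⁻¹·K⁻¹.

P = RT/(V_m − b) − a/V_m² = (0.08206)(401.5)/(0.4526 − 0.03972) − 2.310/(0.4526)²
  = 32.947/0.41288 − 11.277 = 79.798 − 11.277 = 68.521 atm
Z = PV_m/(RT) = (68.521)(0.4526)/((0.08206)(401.5)) = 31.013/32.947 = 0.9413

Z ≈ 0.9413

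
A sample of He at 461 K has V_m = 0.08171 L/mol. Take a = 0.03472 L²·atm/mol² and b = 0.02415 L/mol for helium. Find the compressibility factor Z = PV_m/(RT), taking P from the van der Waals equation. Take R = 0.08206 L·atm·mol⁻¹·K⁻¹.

Z ≈ 1.408

P = RT/(V_m − b) − a/V_m² = (0.08206)(461)/(0.08171 − 0.02415) − 0.03472/(0.08171)²
  = 37.830/0.057560 − 5.2003 = 657.23 − 5.2003 = 652.03 atm
Z = PV_m/(RT) = (652.03)(0.08171)/((0.08206)(461)) = 53.277/37.830 = 1.408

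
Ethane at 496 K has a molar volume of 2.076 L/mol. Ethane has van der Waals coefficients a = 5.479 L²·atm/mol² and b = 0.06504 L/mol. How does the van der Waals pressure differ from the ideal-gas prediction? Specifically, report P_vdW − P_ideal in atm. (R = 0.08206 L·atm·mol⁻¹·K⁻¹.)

ΔP ≈ -0.637 atm

Ideal: P_ideal = RT/V_m = (0.08206)(496)/2.076 = 19.6059 atm
vdW: P = RT/(V_m − b) − a/V_m² = 40.7018/2.01096 − 5.479/4.30978 = 20.2400 − 1.27129 = 18.9687 atm
ΔP = 18.9687 − 19.6059 = -0.637 atm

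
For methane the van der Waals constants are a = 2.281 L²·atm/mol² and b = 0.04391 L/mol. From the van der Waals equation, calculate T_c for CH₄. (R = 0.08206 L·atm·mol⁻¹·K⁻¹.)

For a van der Waals gas, T_c = 8a/(27Rb).
T_c = 8×2.281/(27×0.08206×0.04391) = 18.248/0.097288 = 187.6 K

T_c ≈ 187.6 K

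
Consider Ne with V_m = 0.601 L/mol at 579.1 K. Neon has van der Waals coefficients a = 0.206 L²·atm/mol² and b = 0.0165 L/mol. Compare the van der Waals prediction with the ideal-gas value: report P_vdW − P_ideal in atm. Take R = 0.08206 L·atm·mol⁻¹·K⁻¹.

Ideal: P_ideal = RT/V_m = (0.08206)(579.1)/0.601 = 79.0698 atm
vdW: P = RT/(V_m − b) − a/V_m² = 47.5209/0.584500 − 0.206/0.361201 = 81.3018 − 0.570320 = 80.7315 atm
ΔP = 80.7315 − 79.0698 = 1.662 atm

ΔP ≈ 1.662 atm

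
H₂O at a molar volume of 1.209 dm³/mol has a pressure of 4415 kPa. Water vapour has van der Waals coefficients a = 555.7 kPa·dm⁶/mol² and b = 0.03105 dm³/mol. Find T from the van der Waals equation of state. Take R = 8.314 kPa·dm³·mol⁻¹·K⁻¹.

T ≈ 679.4 K

T = (P + a/V_m²)(V_m − b)/R
P + a/V_m² = 4415 + 555.7/(1.209)² = 4795.2 kPa
V_m − b = 1.209 − 0.03105 = 1.1780 dm³/mol
T = (4795.2)(1.1780)/8.314 = 679.4 K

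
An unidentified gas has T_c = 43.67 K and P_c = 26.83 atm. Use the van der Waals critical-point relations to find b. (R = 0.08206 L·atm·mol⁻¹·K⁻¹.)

From T_c = 8a/(27Rb) and P_c = a/(27b²): b = R T_c/(8 P_c).
b = (0.08206)(43.67)/(8×26.83) = 3.5836/214.64 = 0.01670 L/mol

b ≈ 0.01670 L/mol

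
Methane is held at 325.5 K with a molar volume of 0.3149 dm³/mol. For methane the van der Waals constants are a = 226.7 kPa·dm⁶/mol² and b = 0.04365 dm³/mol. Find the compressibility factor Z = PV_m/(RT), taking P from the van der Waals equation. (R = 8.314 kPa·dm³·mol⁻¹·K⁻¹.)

Z ≈ 0.8949

P = RT/(V_m − b) − a/V_m² = (8.314)(325.5)/(0.3149 − 0.04365) − 226.7/(0.3149)²
  = 2706.2/0.27125 − 2286.2 = 9976.8 − 2286.2 = 7690.6 kPa
Z = PV_m/(RT) = (7690.6)(0.3149)/((8.314)(325.5)) = 2421.8/2706.2 = 0.8949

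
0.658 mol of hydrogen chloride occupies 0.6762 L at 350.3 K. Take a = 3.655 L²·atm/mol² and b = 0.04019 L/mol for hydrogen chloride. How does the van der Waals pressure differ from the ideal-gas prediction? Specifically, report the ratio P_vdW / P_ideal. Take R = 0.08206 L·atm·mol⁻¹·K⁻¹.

P_vdW / P_ideal ≈ 0.9170

Ideal: P_ideal = nRT/V = (0.658)(0.08206)(350.3)/0.6762 = 27.9719 atm
vdW: P = nRT/(V − nb) − a n²/V² = 18.9146/0.649755 − 1.58248/0.457246 = 29.1104 − 3.46089 = 25.6495 atm
Ratio = 25.6495/27.9719 = 0.9170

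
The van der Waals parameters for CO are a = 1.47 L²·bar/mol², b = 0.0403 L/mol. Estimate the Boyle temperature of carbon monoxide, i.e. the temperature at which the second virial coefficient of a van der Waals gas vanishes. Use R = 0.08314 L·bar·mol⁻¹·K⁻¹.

T_B ≈ 438.7 K

For a van der Waals gas the second virial coefficient B₂ = b − a/(RT) vanishes at T_B = a/(Rb).
T_B = 1.47/(0.08314×0.0403) = 1.47/0.0033505 = 438.7 K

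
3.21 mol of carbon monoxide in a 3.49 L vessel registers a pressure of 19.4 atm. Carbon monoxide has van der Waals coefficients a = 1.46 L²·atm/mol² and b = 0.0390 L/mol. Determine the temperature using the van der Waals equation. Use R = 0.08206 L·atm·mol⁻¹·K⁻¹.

T = (P + a n²/V²)(V − nb)/(nR)
P + a n²/V² = 19.4 + (1.46)(3.21)²/(3.49)² = 20.635 atm
V − nb = 3.49 − (3.21)(0.0390) = 3.3648 L
T = (20.635)(3.3648)/((3.21)(0.08206)) = 263.6 K

T ≈ 263.6 K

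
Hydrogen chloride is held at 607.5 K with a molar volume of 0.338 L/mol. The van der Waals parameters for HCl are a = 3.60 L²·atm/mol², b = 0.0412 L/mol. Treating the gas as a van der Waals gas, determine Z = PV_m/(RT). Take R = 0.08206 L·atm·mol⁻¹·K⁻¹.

P = RT/(V_m − b) − a/V_m² = (0.08206)(607.5)/(0.338 − 0.0412) − 3.60/(0.338)²
  = 49.851/0.29680 − 31.512 = 167.96 − 31.512 = 136.45 atm
Z = PV_m/(RT) = (136.45)(0.338)/((0.08206)(607.5)) = 46.120/49.851 = 0.9252

Z ≈ 0.9252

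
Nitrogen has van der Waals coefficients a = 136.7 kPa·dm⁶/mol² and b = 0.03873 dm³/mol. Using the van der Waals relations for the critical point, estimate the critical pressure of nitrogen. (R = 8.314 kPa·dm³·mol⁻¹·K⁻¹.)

For a van der Waals gas, P_c = a/(27b²).
P_c = 136.7/(27×(0.03873)²) = 136.7/0.040500 = 3375 kPa

P_c ≈ 3375 kPa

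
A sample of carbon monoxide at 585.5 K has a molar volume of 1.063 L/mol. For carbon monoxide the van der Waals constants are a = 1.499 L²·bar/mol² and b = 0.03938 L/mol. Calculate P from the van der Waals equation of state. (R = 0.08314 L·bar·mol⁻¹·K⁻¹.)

P ≈ 46.23 bar

P = RT/(V_m − b) − a/V_m²
RT/(V_m − b) = (0.08314)(585.5)/(1.063 − 0.03938) = 48.678/1.0236 = 47.556 bar
a/V_m² = 1.499/(1.063)² = 1.3266 bar
P = 47.556 − 1.3266 = 46.23 bar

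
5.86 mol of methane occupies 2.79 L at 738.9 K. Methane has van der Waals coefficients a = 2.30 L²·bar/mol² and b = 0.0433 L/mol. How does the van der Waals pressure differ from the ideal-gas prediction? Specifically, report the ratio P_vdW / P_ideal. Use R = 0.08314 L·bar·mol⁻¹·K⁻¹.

Ideal: P_ideal = nRT/V = (5.86)(0.08314)(738.9)/2.79 = 129.030 bar
vdW: P = nRT/(V − nb) − a n²/V² = 359.992/2.53626 − 78.9811/7.78410 = 141.938 − 10.1465 = 131.792 bar
Ratio = 131.792/129.030 = 1.021

P_vdW / P_ideal ≈ 1.021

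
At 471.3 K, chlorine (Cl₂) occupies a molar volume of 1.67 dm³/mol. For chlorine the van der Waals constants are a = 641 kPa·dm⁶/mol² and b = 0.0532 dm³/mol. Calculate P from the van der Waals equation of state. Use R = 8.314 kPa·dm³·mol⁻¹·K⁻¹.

P ≈ 2194 kPa

P = RT/(V_m − b) − a/V_m²
RT/(V_m − b) = (8.314)(471.3)/(1.67 − 0.0532) = 3918.4/1.6168 = 2423.6 kPa
a/V_m² = 641/(1.67)² = 229.84 kPa
P = 2423.6 − 229.84 = 2194 kPa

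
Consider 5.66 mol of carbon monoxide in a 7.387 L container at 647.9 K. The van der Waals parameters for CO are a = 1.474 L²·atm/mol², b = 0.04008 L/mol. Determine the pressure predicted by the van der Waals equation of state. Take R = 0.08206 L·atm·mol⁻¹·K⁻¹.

P ≈ 41.16 atm

P = nRT/(V − nb) − a n²/V²
nRT/(V − nb) = (5.66)(0.08206)(647.9)/(7.387 − 5.66×0.04008) = 300.92/7.1601 = 42.027 atm
a n²/V² = (1.474)(5.66)²/(7.387)² = 0.86535 atm
P = 42.027 − 0.86535 = 41.16 atm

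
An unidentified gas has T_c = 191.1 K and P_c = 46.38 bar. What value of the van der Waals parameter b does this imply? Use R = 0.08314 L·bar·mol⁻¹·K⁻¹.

From T_c = 8a/(27Rb) and P_c = a/(27b²): b = R T_c/(8 P_c).
b = (0.08314)(191.1)/(8×46.38) = 15.888/371.04 = 0.04282 L/mol

b ≈ 0.04282 L/mol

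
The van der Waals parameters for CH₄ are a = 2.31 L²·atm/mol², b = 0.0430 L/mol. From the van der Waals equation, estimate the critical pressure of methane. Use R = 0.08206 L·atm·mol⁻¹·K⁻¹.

For a van der Waals gas, P_c = a/(27b²).
P_c = 2.31/(27×(0.0430)²) = 2.31/0.049923 = 46.27 atm

P_c ≈ 46.27 atm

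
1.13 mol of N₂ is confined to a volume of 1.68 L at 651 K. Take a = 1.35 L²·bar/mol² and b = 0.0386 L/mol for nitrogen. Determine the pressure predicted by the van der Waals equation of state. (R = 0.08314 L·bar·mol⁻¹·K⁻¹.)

P ≈ 36.76 bar

P = nRT/(V − nb) − a n²/V²
nRT/(V − nb) = (1.13)(0.08314)(651)/(1.68 − 1.13×0.0386) = 61.160/1.6364 = 37.375 bar
a n²/V² = (1.35)(1.13)²/(1.68)² = 0.61076 bar
P = 37.375 − 0.61076 = 36.76 bar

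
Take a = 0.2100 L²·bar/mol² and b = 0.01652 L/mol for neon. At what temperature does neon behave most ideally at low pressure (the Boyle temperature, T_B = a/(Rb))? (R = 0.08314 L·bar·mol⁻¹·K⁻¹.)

For a van der Waals gas the second virial coefficient B₂ = b − a/(RT) vanishes at T_B = a/(Rb).
T_B = 0.2100/(0.08314×0.01652) = 0.2100/0.0013735 = 152.9 K

T_B ≈ 152.9 K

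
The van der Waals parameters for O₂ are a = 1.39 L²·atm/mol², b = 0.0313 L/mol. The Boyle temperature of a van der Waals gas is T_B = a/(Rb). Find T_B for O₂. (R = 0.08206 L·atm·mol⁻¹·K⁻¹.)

T_B ≈ 541.2 K

For a van der Waals gas the second virial coefficient B₂ = b − a/(RT) vanishes at T_B = a/(Rb).
T_B = 1.39/(0.08206×0.0313) = 1.39/0.0025685 = 541.2 K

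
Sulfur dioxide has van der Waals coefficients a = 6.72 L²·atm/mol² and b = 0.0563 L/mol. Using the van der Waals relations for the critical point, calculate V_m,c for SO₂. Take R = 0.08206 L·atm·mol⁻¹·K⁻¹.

V_m,c ≈ 0.1689 L/mol

For a van der Waals gas, V_m,c = 3b.
V_m,c = 3×0.0563 = 0.1689 L/mol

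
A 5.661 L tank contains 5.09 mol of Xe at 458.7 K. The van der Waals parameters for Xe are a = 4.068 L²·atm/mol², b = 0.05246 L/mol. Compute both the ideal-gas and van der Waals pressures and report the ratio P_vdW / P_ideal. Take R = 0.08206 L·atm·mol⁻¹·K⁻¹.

P_vdW / P_ideal ≈ 0.9523

Ideal: P_ideal = nRT/V = (5.09)(0.08206)(458.7)/5.661 = 33.8442 atm
vdW: P = nRT/(V − nb) − a n²/V² = 191.592/5.39398 − 105.394/32.0469 = 35.5196 − 3.28874 = 32.2309 atm
Ratio = 32.2309/33.8442 = 0.9523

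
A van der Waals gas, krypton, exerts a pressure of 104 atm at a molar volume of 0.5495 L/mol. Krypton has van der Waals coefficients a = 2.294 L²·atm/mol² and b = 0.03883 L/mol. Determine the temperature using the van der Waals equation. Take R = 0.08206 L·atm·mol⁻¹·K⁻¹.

T = (P + a/V_m²)(V_m − b)/R
P + a/V_m² = 104 + 2.294/(0.5495)² = 111.60 atm
V_m − b = 0.5495 − 0.03883 = 0.51067 L/mol
T = (111.60)(0.51067)/0.08206 = 694.5 K

T ≈ 694.5 K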